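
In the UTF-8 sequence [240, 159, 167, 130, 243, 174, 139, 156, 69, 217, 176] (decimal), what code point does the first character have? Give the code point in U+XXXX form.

Offset 0: leading byte 0xF0 = 11110000 → 4-byte char #1 = F0 9F A7 82.
Leading byte 0xF0 = 11110000 matches 11110xxx → 4-byte sequence.
Byte 1: 0xF0 = 11110000, payload 000 (3 bits).
Byte 2: 0x9F = 10011111 (10xxxxxx ✓), payload 011111.
Byte 3: 0xA7 = 10100111 (10xxxxxx ✓), payload 100111.
Byte 4: 0x82 = 10000010 (10xxxxxx ✓), payload 000010.
Concatenate: 000011111100111000010 = 0x1F9C2 (21 bits → U+1F9C2).

U+1F9C2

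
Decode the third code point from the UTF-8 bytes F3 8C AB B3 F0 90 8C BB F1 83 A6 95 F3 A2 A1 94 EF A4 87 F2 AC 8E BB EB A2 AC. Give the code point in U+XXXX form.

Offset 0: leading byte 0xF3 = 11110011 → 4-byte char #1 = F3 8C AB B3.
Offset 4: leading byte 0xF0 = 11110000 → 4-byte char #2 = F0 90 8C BB.
Offset 8: leading byte 0xF1 = 11110001 → 4-byte char #3 = F1 83 A6 95.
Leading byte 0xF1 = 11110001 matches 11110xxx → 4-byte sequence.
Byte 1: 0xF1 = 11110001, payload 001 (3 bits).
Byte 2: 0x83 = 10000011 (10xxxxxx ✓), payload 000011.
Byte 3: 0xA6 = 10100110 (10xxxxxx ✓), payload 100110.
Byte 4: 0x95 = 10010101 (10xxxxxx ✓), payload 010101.
Concatenate: 001000011100110010101 = 0x43995 (21 bits → U+43995).

U+43995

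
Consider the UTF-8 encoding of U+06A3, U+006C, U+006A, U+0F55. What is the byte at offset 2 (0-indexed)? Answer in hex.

0x6C

U+06A3 → 2-byte form DA A3 at offsets 0–1.
U+006C → 1-byte form 6C at offsets 2–2.
Offset 2 falls in char 2's range; it's byte 1 of 6C = 0x6C.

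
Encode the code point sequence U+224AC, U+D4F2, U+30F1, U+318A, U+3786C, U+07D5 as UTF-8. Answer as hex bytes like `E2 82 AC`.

U+224AC: 4-byte form → F0 A2 92 AC.
U+D4F2: 3-byte form → ED 93 B2.
U+30F1: 3-byte form → E3 83 B1.
U+318A: 3-byte form → E3 86 8A.
U+3786C: 4-byte form → F0 B7 A1 AC.
U+07D5: 2-byte form → DF 95.
Concatenated (19 bytes): F0 A2 92 AC ED 93 B2 E3 83 B1 E3 86 8A F0 B7 A1 AC DF 95.

F0 A2 92 AC ED 93 B2 E3 83 B1 E3 86 8A F0 B7 A1 AC DF 95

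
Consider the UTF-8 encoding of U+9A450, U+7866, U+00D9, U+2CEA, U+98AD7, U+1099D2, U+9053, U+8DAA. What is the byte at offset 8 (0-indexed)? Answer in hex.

U+9A450 → 4-byte form F2 9A 91 90 at offsets 0–3.
U+7866 → 3-byte form E7 A1 A6 at offsets 4–6.
U+00D9 → 2-byte form C3 99 at offsets 7–8.
Offset 8 falls in char 3's range; it's byte 2 of C3 99 = 0x99.

0x99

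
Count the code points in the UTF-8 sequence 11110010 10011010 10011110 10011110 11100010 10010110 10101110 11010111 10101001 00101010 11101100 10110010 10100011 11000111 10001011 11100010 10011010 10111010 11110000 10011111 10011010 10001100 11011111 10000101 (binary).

9

Byte at offset 0: 0xF2 = 11110010 → 4-byte char (#1). Advance 4.
Byte at offset 4: 0xE2 = 11100010 → 3-byte char (#2). Advance 3.
Byte at offset 7: 0xD7 = 11010111 → 2-byte char (#3). Advance 2.
Byte at offset 9: 0x2A = 00101010 → 1-byte char (#4). Advance 1.
Byte at offset 10: 0xEC = 11101100 → 3-byte char (#5). Advance 3.
Byte at offset 13: 0xC7 = 11000111 → 2-byte char (#6). Advance 2.
Byte at offset 15: 0xE2 = 11100010 → 3-byte char (#7). Advance 3.
Byte at offset 18: 0xF0 = 11110000 → 4-byte char (#8). Advance 4.
Byte at offset 22: 0xDF = 11011111 → 2-byte char (#9). Advance 2.
Reached end at offset 24 after 9 code points.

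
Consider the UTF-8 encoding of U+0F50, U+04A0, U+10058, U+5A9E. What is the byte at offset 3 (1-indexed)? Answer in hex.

0x90

1-indexed offset 3 is 0-indexed offset 2.
U+0F50 → 3-byte form E0 BD 90 at offsets 0–2.
Offset 2 falls in char 1's range; it's byte 3 of E0 BD 90 = 0x90.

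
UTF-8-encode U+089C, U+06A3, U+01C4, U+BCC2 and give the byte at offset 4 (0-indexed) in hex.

U+089C → 3-byte form E0 A2 9C at offsets 0–2.
U+06A3 → 2-byte form DA A3 at offsets 3–4.
Offset 4 falls in char 2's range; it's byte 2 of DA A3 = 0xA3.

0xA3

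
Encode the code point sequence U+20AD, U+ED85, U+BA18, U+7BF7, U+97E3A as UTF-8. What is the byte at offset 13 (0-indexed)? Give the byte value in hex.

0x97

U+20AD → 3-byte form E2 82 AD at offsets 0–2.
U+ED85 → 3-byte form EE B6 85 at offsets 3–5.
U+BA18 → 3-byte form EB A8 98 at offsets 6–8.
U+7BF7 → 3-byte form E7 AF B7 at offsets 9–11.
U+97E3A → 4-byte form F2 97 B8 BA at offsets 12–15.
Offset 13 falls in char 5's range; it's byte 2 of F2 97 B8 BA = 0x97.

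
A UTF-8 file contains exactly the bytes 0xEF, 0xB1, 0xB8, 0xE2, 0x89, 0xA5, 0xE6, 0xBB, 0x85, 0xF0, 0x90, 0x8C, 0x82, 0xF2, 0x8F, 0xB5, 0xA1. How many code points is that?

Byte at offset 0: 0xEF = 11101111 → 3-byte char (#1). Advance 3.
Byte at offset 3: 0xE2 = 11100010 → 3-byte char (#2). Advance 3.
Byte at offset 6: 0xE6 = 11100110 → 3-byte char (#3). Advance 3.
Byte at offset 9: 0xF0 = 11110000 → 4-byte char (#4). Advance 4.
Byte at offset 13: 0xF2 = 11110010 → 4-byte char (#5). Advance 4.
Reached end at offset 17 after 5 code points.

5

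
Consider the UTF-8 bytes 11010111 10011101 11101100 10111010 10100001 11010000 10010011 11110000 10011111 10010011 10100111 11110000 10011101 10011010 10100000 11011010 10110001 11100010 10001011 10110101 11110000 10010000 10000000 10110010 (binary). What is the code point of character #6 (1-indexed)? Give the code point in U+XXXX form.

Offset 0: leading byte 0xD7 = 11010111 → 2-byte char #1 = D7 9D.
Offset 2: leading byte 0xEC = 11101100 → 3-byte char #2 = EC BA A1.
Offset 5: leading byte 0xD0 = 11010000 → 2-byte char #3 = D0 93.
Offset 7: leading byte 0xF0 = 11110000 → 4-byte char #4 = F0 9F 93 A7.
Offset 11: leading byte 0xF0 = 11110000 → 4-byte char #5 = F0 9D 9A A0.
Offset 15: leading byte 0xDA = 11011010 → 2-byte char #6 = DA B1.
Leading byte 0xDA = 11011010 matches 110xxxxx → 2-byte sequence.
Byte 1: 0xDA = 11011010, payload 11010 (5 bits).
Byte 2: 0xB1 = 10110001 (10xxxxxx ✓), payload 110001.
Concatenate: 11010110001 = 0x6B1 (11 bits → U+06B1).

U+06B1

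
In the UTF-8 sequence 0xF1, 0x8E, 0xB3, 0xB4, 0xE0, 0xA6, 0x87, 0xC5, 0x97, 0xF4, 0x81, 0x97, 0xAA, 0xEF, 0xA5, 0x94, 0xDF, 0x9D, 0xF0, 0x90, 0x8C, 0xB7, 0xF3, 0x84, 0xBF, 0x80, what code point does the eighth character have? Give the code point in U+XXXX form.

Offset 0: leading byte 0xF1 = 11110001 → 4-byte char #1 = F1 8E B3 B4.
Offset 4: leading byte 0xE0 = 11100000 → 3-byte char #2 = E0 A6 87.
Offset 7: leading byte 0xC5 = 11000101 → 2-byte char #3 = C5 97.
Offset 9: leading byte 0xF4 = 11110100 → 4-byte char #4 = F4 81 97 AA.
Offset 13: leading byte 0xEF = 11101111 → 3-byte char #5 = EF A5 94.
Offset 16: leading byte 0xDF = 11011111 → 2-byte char #6 = DF 9D.
Offset 18: leading byte 0xF0 = 11110000 → 4-byte char #7 = F0 90 8C B7.
Offset 22: leading byte 0xF3 = 11110011 → 4-byte char #8 = F3 84 BF 80.
Leading byte 0xF3 = 11110011 matches 11110xxx → 4-byte sequence.
Byte 1: 0xF3 = 11110011, payload 011 (3 bits).
Byte 2: 0x84 = 10000100 (10xxxxxx ✓), payload 000100.
Byte 3: 0xBF = 10111111 (10xxxxxx ✓), payload 111111.
Byte 4: 0x80 = 10000000 (10xxxxxx ✓), payload 000000.
Concatenate: 011000100111111000000 = 0xC4FC0 (21 bits → U+C4FC0).

U+C4FC0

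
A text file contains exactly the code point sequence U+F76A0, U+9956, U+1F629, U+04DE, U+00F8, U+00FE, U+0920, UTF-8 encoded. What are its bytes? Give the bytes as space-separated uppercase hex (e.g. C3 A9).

U+F76A0: 4-byte form → F3 B7 9A A0.
U+9956: 3-byte form → E9 A5 96.
U+1F629: 4-byte form → F0 9F 98 A9.
U+04DE: 2-byte form → D3 9E.
U+00F8: 2-byte form → C3 B8.
U+00FE: 2-byte form → C3 BE.
U+0920: 3-byte form → E0 A4 A0.
Concatenated (20 bytes): F3 B7 9A A0 E9 A5 96 F0 9F 98 A9 D3 9E C3 B8 C3 BE E0 A4 A0.

F3 B7 9A A0 E9 A5 96 F0 9F 98 A9 D3 9E C3 B8 C3 BE E0 A4 A0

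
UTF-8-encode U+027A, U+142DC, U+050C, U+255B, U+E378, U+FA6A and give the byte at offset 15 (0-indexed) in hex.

0xA9

U+027A → 2-byte form C9 BA at offsets 0–1.
U+142DC → 4-byte form F0 94 8B 9C at offsets 2–5.
U+050C → 2-byte form D4 8C at offsets 6–7.
U+255B → 3-byte form E2 95 9B at offsets 8–10.
U+E378 → 3-byte form EE 8D B8 at offsets 11–13.
U+FA6A → 3-byte form EF A9 AA at offsets 14–16.
Offset 15 falls in char 6's range; it's byte 2 of EF A9 AA = 0xA9.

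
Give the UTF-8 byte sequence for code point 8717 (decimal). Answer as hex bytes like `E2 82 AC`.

U+220D = 0x220D = 8717 decimal. In range U+0800–U+FFFF → 3-byte form: 1110xxxx 10xxxxxx 10xxxxxx.
Binary (16 bits): 0010001000001101.
Split 4+6+6: 0010 | 001000 | 001101.
Byte 1: 11100010 = 0xE2.
Byte 2: 10001000 = 0x88.
Byte 3: 10001101 = 0x8D.

E2 88 8D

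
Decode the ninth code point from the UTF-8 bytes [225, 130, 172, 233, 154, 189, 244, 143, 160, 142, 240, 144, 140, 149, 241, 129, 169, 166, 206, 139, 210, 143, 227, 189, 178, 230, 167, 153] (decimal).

U+69D9

Offset 0: leading byte 0xE1 = 11100001 → 3-byte char #1 = E1 82 AC.
Offset 3: leading byte 0xE9 = 11101001 → 3-byte char #2 = E9 9A BD.
Offset 6: leading byte 0xF4 = 11110100 → 4-byte char #3 = F4 8F A0 8E.
Offset 10: leading byte 0xF0 = 11110000 → 4-byte char #4 = F0 90 8C 95.
Offset 14: leading byte 0xF1 = 11110001 → 4-byte char #5 = F1 81 A9 A6.
Offset 18: leading byte 0xCE = 11001110 → 2-byte char #6 = CE 8B.
Offset 20: leading byte 0xD2 = 11010010 → 2-byte char #7 = D2 8F.
Offset 22: leading byte 0xE3 = 11100011 → 3-byte char #8 = E3 BD B2.
Offset 25: leading byte 0xE6 = 11100110 → 3-byte char #9 = E6 A7 99.
Leading byte 0xE6 = 11100110 matches 1110xxxx → 3-byte sequence.
Byte 1: 0xE6 = 11100110, payload 0110 (4 bits).
Byte 2: 0xA7 = 10100111 (10xxxxxx ✓), payload 100111.
Byte 3: 0x99 = 10011001 (10xxxxxx ✓), payload 011001.
Concatenate: 0110100111011001 = 0x69D9 (16 bits → U+69D9).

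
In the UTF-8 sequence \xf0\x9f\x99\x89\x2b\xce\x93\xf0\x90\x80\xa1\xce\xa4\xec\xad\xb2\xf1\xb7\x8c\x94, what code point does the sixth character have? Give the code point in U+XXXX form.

Offset 0: leading byte 0xF0 = 11110000 → 4-byte char #1 = F0 9F 99 89.
Offset 4: leading byte 0x2B = 00101011 → 1-byte char #2 = 2B.
Offset 5: leading byte 0xCE = 11001110 → 2-byte char #3 = CE 93.
Offset 7: leading byte 0xF0 = 11110000 → 4-byte char #4 = F0 90 80 A1.
Offset 11: leading byte 0xCE = 11001110 → 2-byte char #5 = CE A4.
Offset 13: leading byte 0xEC = 11101100 → 3-byte char #6 = EC AD B2.
Leading byte 0xEC = 11101100 matches 1110xxxx → 3-byte sequence.
Byte 1: 0xEC = 11101100, payload 1100 (4 bits).
Byte 2: 0xAD = 10101101 (10xxxxxx ✓), payload 101101.
Byte 3: 0xB2 = 10110010 (10xxxxxx ✓), payload 110010.
Concatenate: 1100101101110010 = 0xCB72 (16 bits → U+CB72).

U+CB72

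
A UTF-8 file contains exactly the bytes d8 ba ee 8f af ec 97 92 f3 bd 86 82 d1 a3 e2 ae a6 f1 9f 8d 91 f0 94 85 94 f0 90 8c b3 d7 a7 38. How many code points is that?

Byte at offset 0: 0xD8 = 11011000 → 2-byte char (#1). Advance 2.
Byte at offset 2: 0xEE = 11101110 → 3-byte char (#2). Advance 3.
Byte at offset 5: 0xEC = 11101100 → 3-byte char (#3). Advance 3.
Byte at offset 8: 0xF3 = 11110011 → 4-byte char (#4). Advance 4.
Byte at offset 12: 0xD1 = 11010001 → 2-byte char (#5). Advance 2.
Byte at offset 14: 0xE2 = 11100010 → 3-byte char (#6). Advance 3.
Byte at offset 17: 0xF1 = 11110001 → 4-byte char (#7). Advance 4.
Byte at offset 21: 0xF0 = 11110000 → 4-byte char (#8). Advance 4.
Byte at offset 25: 0xF0 = 11110000 → 4-byte char (#9). Advance 4.
Byte at offset 29: 0xD7 = 11010111 → 2-byte char (#10). Advance 2.
Byte at offset 31: 0x38 = 00111000 → 1-byte char (#11). Advance 1.
Reached end at offset 32 after 11 code points.

11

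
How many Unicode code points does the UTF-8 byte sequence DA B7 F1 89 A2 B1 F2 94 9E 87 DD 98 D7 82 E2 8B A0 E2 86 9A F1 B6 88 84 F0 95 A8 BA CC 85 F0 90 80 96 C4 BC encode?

Byte at offset 0: 0xDA = 11011010 → 2-byte char (#1). Advance 2.
Byte at offset 2: 0xF1 = 11110001 → 4-byte char (#2). Advance 4.
Byte at offset 6: 0xF2 = 11110010 → 4-byte char (#3). Advance 4.
Byte at offset 10: 0xDD = 11011101 → 2-byte char (#4). Advance 2.
Byte at offset 12: 0xD7 = 11010111 → 2-byte char (#5). Advance 2.
Byte at offset 14: 0xE2 = 11100010 → 3-byte char (#6). Advance 3.
Byte at offset 17: 0xE2 = 11100010 → 3-byte char (#7). Advance 3.
Byte at offset 20: 0xF1 = 11110001 → 4-byte char (#8). Advance 4.
Byte at offset 24: 0xF0 = 11110000 → 4-byte char (#9). Advance 4.
Byte at offset 28: 0xCC = 11001100 → 2-byte char (#10). Advance 2.
Byte at offset 30: 0xF0 = 11110000 → 4-byte char (#11). Advance 4.
Byte at offset 34: 0xC4 = 11000100 → 2-byte char (#12). Advance 2.
Reached end at offset 36 after 12 code points.

12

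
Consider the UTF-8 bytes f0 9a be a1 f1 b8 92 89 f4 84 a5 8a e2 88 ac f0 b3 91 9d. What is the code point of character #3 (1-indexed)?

Offset 0: leading byte 0xF0 = 11110000 → 4-byte char #1 = F0 9A BE A1.
Offset 4: leading byte 0xF1 = 11110001 → 4-byte char #2 = F1 B8 92 89.
Offset 8: leading byte 0xF4 = 11110100 → 4-byte char #3 = F4 84 A5 8A.
Leading byte 0xF4 = 11110100 matches 11110xxx → 4-byte sequence.
Byte 1: 0xF4 = 11110100, payload 100 (3 bits).
Byte 2: 0x84 = 10000100 (10xxxxxx ✓), payload 000100.
Byte 3: 0xA5 = 10100101 (10xxxxxx ✓), payload 100101.
Byte 4: 0x8A = 10001010 (10xxxxxx ✓), payload 001010.
Concatenate: 100000100100101001010 = 0x10494A (21 bits → U+10494A).

U+10494A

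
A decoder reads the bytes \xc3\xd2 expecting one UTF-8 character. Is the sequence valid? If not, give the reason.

invalid (non-continuation byte where continuation expected)

Leading byte 0xC3 = 11000011 → 2-byte form.
Byte 2 is 0xD2 = 11010010, which is not 10xxxxxx — expected a continuation byte.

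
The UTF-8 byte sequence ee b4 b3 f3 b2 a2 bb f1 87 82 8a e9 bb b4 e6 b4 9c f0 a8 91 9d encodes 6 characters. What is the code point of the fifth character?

Offset 0: leading byte 0xEE = 11101110 → 3-byte char #1 = EE B4 B3.
Offset 3: leading byte 0xF3 = 11110011 → 4-byte char #2 = F3 B2 A2 BB.
Offset 7: leading byte 0xF1 = 11110001 → 4-byte char #3 = F1 87 82 8A.
Offset 11: leading byte 0xE9 = 11101001 → 3-byte char #4 = E9 BB B4.
Offset 14: leading byte 0xE6 = 11100110 → 3-byte char #5 = E6 B4 9C.
Leading byte 0xE6 = 11100110 matches 1110xxxx → 3-byte sequence.
Byte 1: 0xE6 = 11100110, payload 0110 (4 bits).
Byte 2: 0xB4 = 10110100 (10xxxxxx ✓), payload 110100.
Byte 3: 0x9C = 10011100 (10xxxxxx ✓), payload 011100.
Concatenate: 0110110100011100 = 0x6D1C (16 bits → U+6D1C).

U+6D1C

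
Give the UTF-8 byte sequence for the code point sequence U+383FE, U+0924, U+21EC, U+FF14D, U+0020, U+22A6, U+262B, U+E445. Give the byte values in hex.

F0 B8 8F BE E0 A4 A4 E2 87 AC F3 BF 85 8D 20 E2 8A A6 E2 98 AB EE 91 85

U+383FE: 4-byte form → F0 B8 8F BE.
U+0924: 3-byte form → E0 A4 A4.
U+21EC: 3-byte form → E2 87 AC.
U+FF14D: 4-byte form → F3 BF 85 8D.
U+0020: 1-byte form → 20.
U+22A6: 3-byte form → E2 8A A6.
U+262B: 3-byte form → E2 98 AB.
U+E445: 3-byte form → EE 91 85.
Concatenated (24 bytes): F0 B8 8F BE E0 A4 A4 E2 87 AC F3 BF 85 8D 20 E2 8A A6 E2 98 AB EE 91 85.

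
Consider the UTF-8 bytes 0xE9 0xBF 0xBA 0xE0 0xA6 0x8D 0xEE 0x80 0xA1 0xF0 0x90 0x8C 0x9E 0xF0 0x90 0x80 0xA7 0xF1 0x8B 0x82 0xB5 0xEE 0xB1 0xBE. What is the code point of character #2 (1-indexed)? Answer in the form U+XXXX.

U+098D

Offset 0: leading byte 0xE9 = 11101001 → 3-byte char #1 = E9 BF BA.
Offset 3: leading byte 0xE0 = 11100000 → 3-byte char #2 = E0 A6 8D.
Leading byte 0xE0 = 11100000 matches 1110xxxx → 3-byte sequence.
Byte 1: 0xE0 = 11100000, payload 0000 (4 bits).
Byte 2: 0xA6 = 10100110 (10xxxxxx ✓), payload 100110.
Byte 3: 0x8D = 10001101 (10xxxxxx ✓), payload 001101.
Concatenate: 0000100110001101 = 0x98D (16 bits → U+098D).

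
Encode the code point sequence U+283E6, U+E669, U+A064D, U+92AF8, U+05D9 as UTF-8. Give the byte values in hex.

U+283E6: 4-byte form → F0 A8 8F A6.
U+E669: 3-byte form → EE 99 A9.
U+A064D: 4-byte form → F2 A0 99 8D.
U+92AF8: 4-byte form → F2 92 AB B8.
U+05D9: 2-byte form → D7 99.
Concatenated (17 bytes): F0 A8 8F A6 EE 99 A9 F2 A0 99 8D F2 92 AB B8 D7 99.

F0 A8 8F A6 EE 99 A9 F2 A0 99 8D F2 92 AB B8 D7 99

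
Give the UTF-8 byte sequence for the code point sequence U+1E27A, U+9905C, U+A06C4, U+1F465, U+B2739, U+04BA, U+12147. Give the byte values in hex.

U+1E27A: 4-byte form → F0 9E 89 BA.
U+9905C: 4-byte form → F2 99 81 9C.
U+A06C4: 4-byte form → F2 A0 9B 84.
U+1F465: 4-byte form → F0 9F 91 A5.
U+B2739: 4-byte form → F2 B2 9C B9.
U+04BA: 2-byte form → D2 BA.
U+12147: 4-byte form → F0 92 85 87.
Concatenated (26 bytes): F0 9E 89 BA F2 99 81 9C F2 A0 9B 84 F0 9F 91 A5 F2 B2 9C B9 D2 BA F0 92 85 87.

F0 9E 89 BA F2 99 81 9C F2 A0 9B 84 F0 9F 91 A5 F2 B2 9C B9 D2 BA F0 92 85 87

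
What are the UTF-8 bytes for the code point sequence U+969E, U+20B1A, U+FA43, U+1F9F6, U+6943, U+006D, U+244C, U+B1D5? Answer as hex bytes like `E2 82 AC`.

E9 9A 9E F0 A0 AC 9A EF A9 83 F0 9F A7 B6 E6 A5 83 6D E2 91 8C EB 87 95

U+969E: 3-byte form → E9 9A 9E.
U+20B1A: 4-byte form → F0 A0 AC 9A.
U+FA43: 3-byte form → EF A9 83.
U+1F9F6: 4-byte form → F0 9F A7 B6.
U+6943: 3-byte form → E6 A5 83.
U+006D: 1-byte form → 6D.
U+244C: 3-byte form → E2 91 8C.
U+B1D5: 3-byte form → EB 87 95.
Concatenated (24 bytes): E9 9A 9E F0 A0 AC 9A EF A9 83 F0 9F A7 B6 E6 A5 83 6D E2 91 8C EB 87 95.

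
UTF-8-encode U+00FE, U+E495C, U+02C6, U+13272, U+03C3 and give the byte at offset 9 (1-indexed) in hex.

1-indexed offset 9 is 0-indexed offset 8.
U+00FE → 2-byte form C3 BE at offsets 0–1.
U+E495C → 4-byte form F3 A4 A5 9C at offsets 2–5.
U+02C6 → 2-byte form CB 86 at offsets 6–7.
U+13272 → 4-byte form F0 93 89 B2 at offsets 8–11.
Offset 8 falls in char 4's range; it's byte 1 of F0 93 89 B2 = 0xF0.

0xF0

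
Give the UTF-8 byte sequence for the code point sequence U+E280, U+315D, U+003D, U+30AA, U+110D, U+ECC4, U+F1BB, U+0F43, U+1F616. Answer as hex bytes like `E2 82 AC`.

U+E280: 3-byte form → EE 8A 80.
U+315D: 3-byte form → E3 85 9D.
U+003D: 1-byte form → 3D.
U+30AA: 3-byte form → E3 82 AA.
U+110D: 3-byte form → E1 84 8D.
U+ECC4: 3-byte form → EE B3 84.
U+F1BB: 3-byte form → EF 86 BB.
U+0F43: 3-byte form → E0 BD 83.
U+1F616: 4-byte form → F0 9F 98 96.
Concatenated (26 bytes): EE 8A 80 E3 85 9D 3D E3 82 AA E1 84 8D EE B3 84 EF 86 BB E0 BD 83 F0 9F 98 96.

EE 8A 80 E3 85 9D 3D E3 82 AA E1 84 8D EE B3 84 EF 86 BB E0 BD 83 F0 9F 98 96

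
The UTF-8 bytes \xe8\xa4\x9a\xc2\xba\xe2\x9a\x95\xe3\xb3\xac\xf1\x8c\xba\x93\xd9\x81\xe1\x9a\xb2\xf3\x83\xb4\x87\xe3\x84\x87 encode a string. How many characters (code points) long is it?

Byte at offset 0: 0xE8 = 11101000 → 3-byte char (#1). Advance 3.
Byte at offset 3: 0xC2 = 11000010 → 2-byte char (#2). Advance 2.
Byte at offset 5: 0xE2 = 11100010 → 3-byte char (#3). Advance 3.
Byte at offset 8: 0xE3 = 11100011 → 3-byte char (#4). Advance 3.
Byte at offset 11: 0xF1 = 11110001 → 4-byte char (#5). Advance 4.
Byte at offset 15: 0xD9 = 11011001 → 2-byte char (#6). Advance 2.
Byte at offset 17: 0xE1 = 11100001 → 3-byte char (#7). Advance 3.
Byte at offset 20: 0xF3 = 11110011 → 4-byte char (#8). Advance 4.
Byte at offset 24: 0xE3 = 11100011 → 3-byte char (#9). Advance 3.
Reached end at offset 27 after 9 code points.

9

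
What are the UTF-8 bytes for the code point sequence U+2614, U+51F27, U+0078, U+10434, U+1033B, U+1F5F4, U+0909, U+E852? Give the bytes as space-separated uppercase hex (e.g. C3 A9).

U+2614: 3-byte form → E2 98 94.
U+51F27: 4-byte form → F1 91 BC A7.
U+0078: 1-byte form → 78.
U+10434: 4-byte form → F0 90 90 B4.
U+1033B: 4-byte form → F0 90 8C BB.
U+1F5F4: 4-byte form → F0 9F 97 B4.
U+0909: 3-byte form → E0 A4 89.
U+E852: 3-byte form → EE A1 92.
Concatenated (26 bytes): E2 98 94 F1 91 BC A7 78 F0 90 90 B4 F0 90 8C BB F0 9F 97 B4 E0 A4 89 EE A1 92.

E2 98 94 F1 91 BC A7 78 F0 90 90 B4 F0 90 8C BB F0 9F 97 B4 E0 A4 89 EE A1 92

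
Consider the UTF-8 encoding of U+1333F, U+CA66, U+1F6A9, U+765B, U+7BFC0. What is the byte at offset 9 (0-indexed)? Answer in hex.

0x9A

U+1333F → 4-byte form F0 93 8C BF at offsets 0–3.
U+CA66 → 3-byte form EC A9 A6 at offsets 4–6.
U+1F6A9 → 4-byte form F0 9F 9A A9 at offsets 7–10.
Offset 9 falls in char 3's range; it's byte 3 of F0 9F 9A A9 = 0x9A.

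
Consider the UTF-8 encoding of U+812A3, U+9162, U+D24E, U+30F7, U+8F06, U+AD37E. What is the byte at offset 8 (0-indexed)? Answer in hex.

U+812A3 → 4-byte form F2 81 8A A3 at offsets 0–3.
U+9162 → 3-byte form E9 85 A2 at offsets 4–6.
U+D24E → 3-byte form ED 89 8E at offsets 7–9.
Offset 8 falls in char 3's range; it's byte 2 of ED 89 8E = 0x89.

0x89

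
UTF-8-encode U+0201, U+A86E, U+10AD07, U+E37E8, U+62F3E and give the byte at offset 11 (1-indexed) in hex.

0xA3

1-indexed offset 11 is 0-indexed offset 10.
U+0201 → 2-byte form C8 81 at offsets 0–1.
U+A86E → 3-byte form EA A1 AE at offsets 2–4.
U+10AD07 → 4-byte form F4 8A B4 87 at offsets 5–8.
U+E37E8 → 4-byte form F3 A3 9F A8 at offsets 9–12.
Offset 10 falls in char 4's range; it's byte 2 of F3 A3 9F A8 = 0xA3.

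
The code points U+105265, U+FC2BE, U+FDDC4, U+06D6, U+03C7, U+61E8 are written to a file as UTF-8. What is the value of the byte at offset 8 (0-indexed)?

U+105265 → 4-byte form F4 85 89 A5 at offsets 0–3.
U+FC2BE → 4-byte form F3 BC 8A BE at offsets 4–7.
U+FDDC4 → 4-byte form F3 BD B7 84 at offsets 8–11.
Offset 8 falls in char 3's range; it's byte 1 of F3 BD B7 84 = 0xF3.

0xF3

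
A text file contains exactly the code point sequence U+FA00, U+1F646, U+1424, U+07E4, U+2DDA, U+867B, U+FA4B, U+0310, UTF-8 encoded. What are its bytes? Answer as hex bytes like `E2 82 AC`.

EF A8 80 F0 9F 99 86 E1 90 A4 DF A4 E2 B7 9A E8 99 BB EF A9 8B CC 90

U+FA00: 3-byte form → EF A8 80.
U+1F646: 4-byte form → F0 9F 99 86.
U+1424: 3-byte form → E1 90 A4.
U+07E4: 2-byte form → DF A4.
U+2DDA: 3-byte form → E2 B7 9A.
U+867B: 3-byte form → E8 99 BB.
U+FA4B: 3-byte form → EF A9 8B.
U+0310: 2-byte form → CC 90.
Concatenated (23 bytes): EF A8 80 F0 9F 99 86 E1 90 A4 DF A4 E2 B7 9A E8 99 BB EF A9 8B CC 90.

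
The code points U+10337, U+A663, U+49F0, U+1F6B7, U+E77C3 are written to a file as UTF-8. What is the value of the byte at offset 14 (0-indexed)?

U+10337 → 4-byte form F0 90 8C B7 at offsets 0–3.
U+A663 → 3-byte form EA 99 A3 at offsets 4–6.
U+49F0 → 3-byte form E4 A7 B0 at offsets 7–9.
U+1F6B7 → 4-byte form F0 9F 9A B7 at offsets 10–13.
U+E77C3 → 4-byte form F3 A7 9F 83 at offsets 14–17.
Offset 14 falls in char 5's range; it's byte 1 of F3 A7 9F 83 = 0xF3.

0xF3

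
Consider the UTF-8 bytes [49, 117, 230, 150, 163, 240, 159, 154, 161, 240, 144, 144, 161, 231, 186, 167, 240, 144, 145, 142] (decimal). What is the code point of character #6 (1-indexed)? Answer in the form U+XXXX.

Offset 0: leading byte 0x31 = 00110001 → 1-byte char #1 = 31.
Offset 1: leading byte 0x75 = 01110101 → 1-byte char #2 = 75.
Offset 2: leading byte 0xE6 = 11100110 → 3-byte char #3 = E6 96 A3.
Offset 5: leading byte 0xF0 = 11110000 → 4-byte char #4 = F0 9F 9A A1.
Offset 9: leading byte 0xF0 = 11110000 → 4-byte char #5 = F0 90 90 A1.
Offset 13: leading byte 0xE7 = 11100111 → 3-byte char #6 = E7 BA A7.
Leading byte 0xE7 = 11100111 matches 1110xxxx → 3-byte sequence.
Byte 1: 0xE7 = 11100111, payload 0111 (4 bits).
Byte 2: 0xBA = 10111010 (10xxxxxx ✓), payload 111010.
Byte 3: 0xA7 = 10100111 (10xxxxxx ✓), payload 100111.
Concatenate: 0111111010100111 = 0x7EA7 (16 bits → U+7EA7).

U+7EA7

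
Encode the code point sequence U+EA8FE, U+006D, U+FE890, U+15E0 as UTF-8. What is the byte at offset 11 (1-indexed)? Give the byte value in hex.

1-indexed offset 11 is 0-indexed offset 10.
U+EA8FE → 4-byte form F3 AA A3 BE at offsets 0–3.
U+006D → 1-byte form 6D at offsets 4–4.
U+FE890 → 4-byte form F3 BE A2 90 at offsets 5–8.
U+15E0 → 3-byte form E1 97 A0 at offsets 9–11.
Offset 10 falls in char 4's range; it's byte 2 of E1 97 A0 = 0x97.

0x97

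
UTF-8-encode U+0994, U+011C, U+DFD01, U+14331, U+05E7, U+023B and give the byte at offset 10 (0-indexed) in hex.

U+0994 → 3-byte form E0 A6 94 at offsets 0–2.
U+011C → 2-byte form C4 9C at offsets 3–4.
U+DFD01 → 4-byte form F3 9F B4 81 at offsets 5–8.
U+14331 → 4-byte form F0 94 8C B1 at offsets 9–12.
Offset 10 falls in char 4's range; it's byte 2 of F0 94 8C B1 = 0x94.

0x94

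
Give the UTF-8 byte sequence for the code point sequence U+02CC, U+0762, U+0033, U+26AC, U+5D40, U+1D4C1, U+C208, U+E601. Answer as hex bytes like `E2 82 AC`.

CB 8C DD A2 33 E2 9A AC E5 B5 80 F0 9D 93 81 EC 88 88 EE 98 81

U+02CC: 2-byte form → CB 8C.
U+0762: 2-byte form → DD A2.
U+0033: 1-byte form → 33.
U+26AC: 3-byte form → E2 9A AC.
U+5D40: 3-byte form → E5 B5 80.
U+1D4C1: 4-byte form → F0 9D 93 81.
U+C208: 3-byte form → EC 88 88.
U+E601: 3-byte form → EE 98 81.
Concatenated (21 bytes): CB 8C DD A2 33 E2 9A AC E5 B5 80 F0 9D 93 81 EC 88 88 EE 98 81.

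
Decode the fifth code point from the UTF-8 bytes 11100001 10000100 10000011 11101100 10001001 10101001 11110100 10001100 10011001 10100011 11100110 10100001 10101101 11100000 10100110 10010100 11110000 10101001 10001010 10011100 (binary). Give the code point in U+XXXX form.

U+0994

Offset 0: leading byte 0xE1 = 11100001 → 3-byte char #1 = E1 84 83.
Offset 3: leading byte 0xEC = 11101100 → 3-byte char #2 = EC 89 A9.
Offset 6: leading byte 0xF4 = 11110100 → 4-byte char #3 = F4 8C 99 A3.
Offset 10: leading byte 0xE6 = 11100110 → 3-byte char #4 = E6 A1 AD.
Offset 13: leading byte 0xE0 = 11100000 → 3-byte char #5 = E0 A6 94.
Leading byte 0xE0 = 11100000 matches 1110xxxx → 3-byte sequence.
Byte 1: 0xE0 = 11100000, payload 0000 (4 bits).
Byte 2: 0xA6 = 10100110 (10xxxxxx ✓), payload 100110.
Byte 3: 0x94 = 10010100 (10xxxxxx ✓), payload 010100.
Concatenate: 0000100110010100 = 0x994 (16 bits → U+0994).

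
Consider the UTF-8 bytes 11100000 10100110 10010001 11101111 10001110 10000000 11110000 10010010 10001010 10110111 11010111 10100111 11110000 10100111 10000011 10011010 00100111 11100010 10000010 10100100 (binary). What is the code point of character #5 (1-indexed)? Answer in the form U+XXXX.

U+270DA

Offset 0: leading byte 0xE0 = 11100000 → 3-byte char #1 = E0 A6 91.
Offset 3: leading byte 0xEF = 11101111 → 3-byte char #2 = EF 8E 80.
Offset 6: leading byte 0xF0 = 11110000 → 4-byte char #3 = F0 92 8A B7.
Offset 10: leading byte 0xD7 = 11010111 → 2-byte char #4 = D7 A7.
Offset 12: leading byte 0xF0 = 11110000 → 4-byte char #5 = F0 A7 83 9A.
Leading byte 0xF0 = 11110000 matches 11110xxx → 4-byte sequence.
Byte 1: 0xF0 = 11110000, payload 000 (3 bits).
Byte 2: 0xA7 = 10100111 (10xxxxxx ✓), payload 100111.
Byte 3: 0x83 = 10000011 (10xxxxxx ✓), payload 000011.
Byte 4: 0x9A = 10011010 (10xxxxxx ✓), payload 011010.
Concatenate: 000100111000011011010 = 0x270DA (21 bits → U+270DA).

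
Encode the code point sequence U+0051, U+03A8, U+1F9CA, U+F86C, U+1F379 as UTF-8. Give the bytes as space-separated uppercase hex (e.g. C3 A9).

U+0051: 1-byte form → 51.
U+03A8: 2-byte form → CE A8.
U+1F9CA: 4-byte form → F0 9F A7 8A.
U+F86C: 3-byte form → EF A1 AC.
U+1F379: 4-byte form → F0 9F 8D B9.
Concatenated (14 bytes): 51 CE A8 F0 9F A7 8A EF A1 AC F0 9F 8D B9.

51 CE A8 F0 9F A7 8A EF A1 AC F0 9F 8D B9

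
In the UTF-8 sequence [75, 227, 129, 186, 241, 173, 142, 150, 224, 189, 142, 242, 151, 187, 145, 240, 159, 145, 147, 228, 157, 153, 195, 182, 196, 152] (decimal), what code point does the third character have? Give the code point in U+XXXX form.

Offset 0: leading byte 0x4B = 01001011 → 1-byte char #1 = 4B.
Offset 1: leading byte 0xE3 = 11100011 → 3-byte char #2 = E3 81 BA.
Offset 4: leading byte 0xF1 = 11110001 → 4-byte char #3 = F1 AD 8E 96.
Leading byte 0xF1 = 11110001 matches 11110xxx → 4-byte sequence.
Byte 1: 0xF1 = 11110001, payload 001 (3 bits).
Byte 2: 0xAD = 10101101 (10xxxxxx ✓), payload 101101.
Byte 3: 0x8E = 10001110 (10xxxxxx ✓), payload 001110.
Byte 4: 0x96 = 10010110 (10xxxxxx ✓), payload 010110.
Concatenate: 001101101001110010110 = 0x6D396 (21 bits → U+6D396).

U+6D396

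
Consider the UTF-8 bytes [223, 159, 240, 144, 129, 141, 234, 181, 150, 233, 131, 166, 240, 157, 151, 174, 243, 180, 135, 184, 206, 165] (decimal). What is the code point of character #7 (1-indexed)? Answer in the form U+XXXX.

U+03A5

Offset 0: leading byte 0xDF = 11011111 → 2-byte char #1 = DF 9F.
Offset 2: leading byte 0xF0 = 11110000 → 4-byte char #2 = F0 90 81 8D.
Offset 6: leading byte 0xEA = 11101010 → 3-byte char #3 = EA B5 96.
Offset 9: leading byte 0xE9 = 11101001 → 3-byte char #4 = E9 83 A6.
Offset 12: leading byte 0xF0 = 11110000 → 4-byte char #5 = F0 9D 97 AE.
Offset 16: leading byte 0xF3 = 11110011 → 4-byte char #6 = F3 B4 87 B8.
Offset 20: leading byte 0xCE = 11001110 → 2-byte char #7 = CE A5.
Leading byte 0xCE = 11001110 matches 110xxxxx → 2-byte sequence.
Byte 1: 0xCE = 11001110, payload 01110 (5 bits).
Byte 2: 0xA5 = 10100101 (10xxxxxx ✓), payload 100101.
Concatenate: 01110100101 = 0x3A5 (11 bits → U+03A5).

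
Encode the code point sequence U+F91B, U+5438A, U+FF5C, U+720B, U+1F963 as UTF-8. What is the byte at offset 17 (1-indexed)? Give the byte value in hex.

1-indexed offset 17 is 0-indexed offset 16.
U+F91B → 3-byte form EF A4 9B at offsets 0–2.
U+5438A → 4-byte form F1 94 8E 8A at offsets 3–6.
U+FF5C → 3-byte form EF BD 9C at offsets 7–9.
U+720B → 3-byte form E7 88 8B at offsets 10–12.
U+1F963 → 4-byte form F0 9F A5 A3 at offsets 13–16.
Offset 16 falls in char 5's range; it's byte 4 of F0 9F A5 A3 = 0xA3.

0xA3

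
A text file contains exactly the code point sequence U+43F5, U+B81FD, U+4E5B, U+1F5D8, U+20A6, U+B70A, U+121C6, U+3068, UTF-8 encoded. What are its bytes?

E4 8F B5 F2 B8 87 BD E4 B9 9B F0 9F 97 98 E2 82 A6 EB 9C 8A F0 92 87 86 E3 81 A8

U+43F5: 3-byte form → E4 8F B5.
U+B81FD: 4-byte form → F2 B8 87 BD.
U+4E5B: 3-byte form → E4 B9 9B.
U+1F5D8: 4-byte form → F0 9F 97 98.
U+20A6: 3-byte form → E2 82 A6.
U+B70A: 3-byte form → EB 9C 8A.
U+121C6: 4-byte form → F0 92 87 86.
U+3068: 3-byte form → E3 81 A8.
Concatenated (27 bytes): E4 8F B5 F2 B8 87 BD E4 B9 9B F0 9F 97 98 E2 82 A6 EB 9C 8A F0 92 87 86 E3 81 A8.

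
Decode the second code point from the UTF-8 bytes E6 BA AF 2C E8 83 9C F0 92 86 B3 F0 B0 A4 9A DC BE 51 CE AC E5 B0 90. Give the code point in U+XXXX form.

U+002C

Offset 0: leading byte 0xE6 = 11100110 → 3-byte char #1 = E6 BA AF.
Offset 3: leading byte 0x2C = 00101100 → 1-byte char #2 = 2C.
Leading byte 0x2C = 00101100 matches 0xxxxxxx → 1-byte sequence.
Byte 1: 0x2C = 00101100, payload 0101100 (7 bits).
Concatenate: 0101100 = 0x2C (7 bits → U+002C).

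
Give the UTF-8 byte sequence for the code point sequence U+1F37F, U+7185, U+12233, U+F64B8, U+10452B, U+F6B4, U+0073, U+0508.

U+1F37F: 4-byte form → F0 9F 8D BF.
U+7185: 3-byte form → E7 86 85.
U+12233: 4-byte form → F0 92 88 B3.
U+F64B8: 4-byte form → F3 B6 92 B8.
U+10452B: 4-byte form → F4 84 94 AB.
U+F6B4: 3-byte form → EF 9A B4.
U+0073: 1-byte form → 73.
U+0508: 2-byte form → D4 88.
Concatenated (25 bytes): F0 9F 8D BF E7 86 85 F0 92 88 B3 F3 B6 92 B8 F4 84 94 AB EF 9A B4 73 D4 88.

F0 9F 8D BF E7 86 85 F0 92 88 B3 F3 B6 92 B8 F4 84 94 AB EF 9A B4 73 D4 88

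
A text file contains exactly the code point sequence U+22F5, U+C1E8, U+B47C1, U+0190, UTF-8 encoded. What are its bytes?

U+22F5: 3-byte form → E2 8B B5.
U+C1E8: 3-byte form → EC 87 A8.
U+B47C1: 4-byte form → F2 B4 9F 81.
U+0190: 2-byte form → C6 90.
Concatenated (12 bytes): E2 8B B5 EC 87 A8 F2 B4 9F 81 C6 90.

E2 8B B5 EC 87 A8 F2 B4 9F 81 C6 90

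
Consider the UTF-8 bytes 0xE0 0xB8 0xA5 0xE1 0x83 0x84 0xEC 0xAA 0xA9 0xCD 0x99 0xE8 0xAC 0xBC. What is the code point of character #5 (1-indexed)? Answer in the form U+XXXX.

Offset 0: leading byte 0xE0 = 11100000 → 3-byte char #1 = E0 B8 A5.
Offset 3: leading byte 0xE1 = 11100001 → 3-byte char #2 = E1 83 84.
Offset 6: leading byte 0xEC = 11101100 → 3-byte char #3 = EC AA A9.
Offset 9: leading byte 0xCD = 11001101 → 2-byte char #4 = CD 99.
Offset 11: leading byte 0xE8 = 11101000 → 3-byte char #5 = E8 AC BC.
Leading byte 0xE8 = 11101000 matches 1110xxxx → 3-byte sequence.
Byte 1: 0xE8 = 11101000, payload 1000 (4 bits).
Byte 2: 0xAC = 10101100 (10xxxxxx ✓), payload 101100.
Byte 3: 0xBC = 10111100 (10xxxxxx ✓), payload 111100.
Concatenate: 1000101100111100 = 0x8B3C (16 bits → U+8B3C).

U+8B3C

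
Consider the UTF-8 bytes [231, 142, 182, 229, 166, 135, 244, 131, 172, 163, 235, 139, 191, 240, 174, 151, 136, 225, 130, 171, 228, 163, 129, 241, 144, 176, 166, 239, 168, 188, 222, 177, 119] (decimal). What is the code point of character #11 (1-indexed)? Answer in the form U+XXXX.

Offset 0: leading byte 0xE7 = 11100111 → 3-byte char #1 = E7 8E B6.
Offset 3: leading byte 0xE5 = 11100101 → 3-byte char #2 = E5 A6 87.
Offset 6: leading byte 0xF4 = 11110100 → 4-byte char #3 = F4 83 AC A3.
Offset 10: leading byte 0xEB = 11101011 → 3-byte char #4 = EB 8B BF.
Offset 13: leading byte 0xF0 = 11110000 → 4-byte char #5 = F0 AE 97 88.
Offset 17: leading byte 0xE1 = 11100001 → 3-byte char #6 = E1 82 AB.
Offset 20: leading byte 0xE4 = 11100100 → 3-byte char #7 = E4 A3 81.
Offset 23: leading byte 0xF1 = 11110001 → 4-byte char #8 = F1 90 B0 A6.
Offset 27: leading byte 0xEF = 11101111 → 3-byte char #9 = EF A8 BC.
Offset 30: leading byte 0xDE = 11011110 → 2-byte char #10 = DE B1.
Offset 32: leading byte 0x77 = 01110111 → 1-byte char #11 = 77.
Leading byte 0x77 = 01110111 matches 0xxxxxxx → 1-byte sequence.
Byte 1: 0x77 = 01110111, payload 1110111 (7 bits).
Concatenate: 1110111 = 0x77 (7 bits → U+0077).

U+0077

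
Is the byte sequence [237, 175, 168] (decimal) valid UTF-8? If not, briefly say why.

invalid (encodes a surrogate (U+D800–U+DFFF))

Structurally a 3-byte sequence; payload = 0xDBE8.
But 0xDBE8 is in U+D800–U+DFFF, the surrogate range. Surrogates are not Unicode scalar values and are forbidden in UTF-8.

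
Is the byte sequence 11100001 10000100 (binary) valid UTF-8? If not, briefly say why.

invalid (sequence truncated)

Leading byte 0xE1 = 11100001 → 3-byte form, but only 2 bytes are present.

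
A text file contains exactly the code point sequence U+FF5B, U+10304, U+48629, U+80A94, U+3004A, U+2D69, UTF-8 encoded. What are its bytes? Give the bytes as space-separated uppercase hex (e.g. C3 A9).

EF BD 9B F0 90 8C 84 F1 88 98 A9 F2 80 AA 94 F0 B0 81 8A E2 B5 A9

U+FF5B: 3-byte form → EF BD 9B.
U+10304: 4-byte form → F0 90 8C 84.
U+48629: 4-byte form → F1 88 98 A9.
U+80A94: 4-byte form → F2 80 AA 94.
U+3004A: 4-byte form → F0 B0 81 8A.
U+2D69: 3-byte form → E2 B5 A9.
Concatenated (22 bytes): EF BD 9B F0 90 8C 84 F1 88 98 A9 F2 80 AA 94 F0 B0 81 8A E2 B5 A9.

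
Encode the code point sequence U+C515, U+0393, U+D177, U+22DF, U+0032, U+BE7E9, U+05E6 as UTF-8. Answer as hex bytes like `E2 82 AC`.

EC 94 95 CE 93 ED 85 B7 E2 8B 9F 32 F2 BE 9F A9 D7 A6

U+C515: 3-byte form → EC 94 95.
U+0393: 2-byte form → CE 93.
U+D177: 3-byte form → ED 85 B7.
U+22DF: 3-byte form → E2 8B 9F.
U+0032: 1-byte form → 32.
U+BE7E9: 4-byte form → F2 BE 9F A9.
U+05E6: 2-byte form → D7 A6.
Concatenated (18 bytes): EC 94 95 CE 93 ED 85 B7 E2 8B 9F 32 F2 BE 9F A9 D7 A6.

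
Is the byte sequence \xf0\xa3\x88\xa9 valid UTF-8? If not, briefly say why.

Leading byte 0xF0 = 11110000 → 4-byte form.
Continuation bytes 0xA3=10100011, 0x88=10001000, 0xA9=10101001 all match 10xxxxxx.
Decoded value 0x23229 is ≥ 0x10000 (shortest form) and not a surrogate.

valid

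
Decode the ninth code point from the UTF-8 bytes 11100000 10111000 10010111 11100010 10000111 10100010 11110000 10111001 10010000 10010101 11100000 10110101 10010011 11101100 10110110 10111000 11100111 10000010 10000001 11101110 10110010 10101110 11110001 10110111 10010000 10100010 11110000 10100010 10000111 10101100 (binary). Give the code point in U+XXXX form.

U+221EC

Offset 0: leading byte 0xE0 = 11100000 → 3-byte char #1 = E0 B8 97.
Offset 3: leading byte 0xE2 = 11100010 → 3-byte char #2 = E2 87 A2.
Offset 6: leading byte 0xF0 = 11110000 → 4-byte char #3 = F0 B9 90 95.
Offset 10: leading byte 0xE0 = 11100000 → 3-byte char #4 = E0 B5 93.
Offset 13: leading byte 0xEC = 11101100 → 3-byte char #5 = EC B6 B8.
Offset 16: leading byte 0xE7 = 11100111 → 3-byte char #6 = E7 82 81.
Offset 19: leading byte 0xEE = 11101110 → 3-byte char #7 = EE B2 AE.
Offset 22: leading byte 0xF1 = 11110001 → 4-byte char #8 = F1 B7 90 A2.
Offset 26: leading byte 0xF0 = 11110000 → 4-byte char #9 = F0 A2 87 AC.
Leading byte 0xF0 = 11110000 matches 11110xxx → 4-byte sequence.
Byte 1: 0xF0 = 11110000, payload 000 (3 bits).
Byte 2: 0xA2 = 10100010 (10xxxxxx ✓), payload 100010.
Byte 3: 0x87 = 10000111 (10xxxxxx ✓), payload 000111.
Byte 4: 0xAC = 10101100 (10xxxxxx ✓), payload 101100.
Concatenate: 000100010000111101100 = 0x221EC (21 bits → U+221EC).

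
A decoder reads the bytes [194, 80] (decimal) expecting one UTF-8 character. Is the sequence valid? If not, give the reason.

Leading byte 0xC2 = 11000010 → 2-byte form.
Byte 2 is 0x50 = 01010000, which is not 10xxxxxx — expected a continuation byte.

invalid (non-continuation byte where continuation expected)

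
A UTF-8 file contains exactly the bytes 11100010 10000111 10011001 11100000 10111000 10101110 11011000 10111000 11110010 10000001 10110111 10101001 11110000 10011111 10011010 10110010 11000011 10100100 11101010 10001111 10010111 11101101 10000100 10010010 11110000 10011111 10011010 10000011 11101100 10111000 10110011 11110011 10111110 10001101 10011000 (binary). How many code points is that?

Byte at offset 0: 0xE2 = 11100010 → 3-byte char (#1). Advance 3.
Byte at offset 3: 0xE0 = 11100000 → 3-byte char (#2). Advance 3.
Byte at offset 6: 0xD8 = 11011000 → 2-byte char (#3). Advance 2.
Byte at offset 8: 0xF2 = 11110010 → 4-byte char (#4). Advance 4.
Byte at offset 12: 0xF0 = 11110000 → 4-byte char (#5). Advance 4.
Byte at offset 16: 0xC3 = 11000011 → 2-byte char (#6). Advance 2.
Byte at offset 18: 0xEA = 11101010 → 3-byte char (#7). Advance 3.
Byte at offset 21: 0xED = 11101101 → 3-byte char (#8). Advance 3.
Byte at offset 24: 0xF0 = 11110000 → 4-byte char (#9). Advance 4.
Byte at offset 28: 0xEC = 11101100 → 3-byte char (#10). Advance 3.
Byte at offset 31: 0xF3 = 11110011 → 4-byte char (#11). Advance 4.
Reached end at offset 35 after 11 code points.

11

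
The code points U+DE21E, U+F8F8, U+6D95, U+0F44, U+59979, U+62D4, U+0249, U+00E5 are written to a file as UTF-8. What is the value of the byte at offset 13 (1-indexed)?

0x84

1-indexed offset 13 is 0-indexed offset 12.
U+DE21E → 4-byte form F3 9E 88 9E at offsets 0–3.
U+F8F8 → 3-byte form EF A3 B8 at offsets 4–6.
U+6D95 → 3-byte form E6 B6 95 at offsets 7–9.
U+0F44 → 3-byte form E0 BD 84 at offsets 10–12.
Offset 12 falls in char 4's range; it's byte 3 of E0 BD 84 = 0x84.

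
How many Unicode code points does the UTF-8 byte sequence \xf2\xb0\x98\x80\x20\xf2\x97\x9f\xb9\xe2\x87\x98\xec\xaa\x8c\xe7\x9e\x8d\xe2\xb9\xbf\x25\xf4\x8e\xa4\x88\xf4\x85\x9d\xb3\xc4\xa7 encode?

11

Byte at offset 0: 0xF2 = 11110010 → 4-byte char (#1). Advance 4.
Byte at offset 4: 0x20 = 00100000 → 1-byte char (#2). Advance 1.
Byte at offset 5: 0xF2 = 11110010 → 4-byte char (#3). Advance 4.
Byte at offset 9: 0xE2 = 11100010 → 3-byte char (#4). Advance 3.
Byte at offset 12: 0xEC = 11101100 → 3-byte char (#5). Advance 3.
Byte at offset 15: 0xE7 = 11100111 → 3-byte char (#6). Advance 3.
Byte at offset 18: 0xE2 = 11100010 → 3-byte char (#7). Advance 3.
Byte at offset 21: 0x25 = 00100101 → 1-byte char (#8). Advance 1.
Byte at offset 22: 0xF4 = 11110100 → 4-byte char (#9). Advance 4.
Byte at offset 26: 0xF4 = 11110100 → 4-byte char (#10). Advance 4.
Byte at offset 30: 0xC4 = 11000100 → 2-byte char (#11). Advance 2.
Reached end at offset 32 after 11 code points.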